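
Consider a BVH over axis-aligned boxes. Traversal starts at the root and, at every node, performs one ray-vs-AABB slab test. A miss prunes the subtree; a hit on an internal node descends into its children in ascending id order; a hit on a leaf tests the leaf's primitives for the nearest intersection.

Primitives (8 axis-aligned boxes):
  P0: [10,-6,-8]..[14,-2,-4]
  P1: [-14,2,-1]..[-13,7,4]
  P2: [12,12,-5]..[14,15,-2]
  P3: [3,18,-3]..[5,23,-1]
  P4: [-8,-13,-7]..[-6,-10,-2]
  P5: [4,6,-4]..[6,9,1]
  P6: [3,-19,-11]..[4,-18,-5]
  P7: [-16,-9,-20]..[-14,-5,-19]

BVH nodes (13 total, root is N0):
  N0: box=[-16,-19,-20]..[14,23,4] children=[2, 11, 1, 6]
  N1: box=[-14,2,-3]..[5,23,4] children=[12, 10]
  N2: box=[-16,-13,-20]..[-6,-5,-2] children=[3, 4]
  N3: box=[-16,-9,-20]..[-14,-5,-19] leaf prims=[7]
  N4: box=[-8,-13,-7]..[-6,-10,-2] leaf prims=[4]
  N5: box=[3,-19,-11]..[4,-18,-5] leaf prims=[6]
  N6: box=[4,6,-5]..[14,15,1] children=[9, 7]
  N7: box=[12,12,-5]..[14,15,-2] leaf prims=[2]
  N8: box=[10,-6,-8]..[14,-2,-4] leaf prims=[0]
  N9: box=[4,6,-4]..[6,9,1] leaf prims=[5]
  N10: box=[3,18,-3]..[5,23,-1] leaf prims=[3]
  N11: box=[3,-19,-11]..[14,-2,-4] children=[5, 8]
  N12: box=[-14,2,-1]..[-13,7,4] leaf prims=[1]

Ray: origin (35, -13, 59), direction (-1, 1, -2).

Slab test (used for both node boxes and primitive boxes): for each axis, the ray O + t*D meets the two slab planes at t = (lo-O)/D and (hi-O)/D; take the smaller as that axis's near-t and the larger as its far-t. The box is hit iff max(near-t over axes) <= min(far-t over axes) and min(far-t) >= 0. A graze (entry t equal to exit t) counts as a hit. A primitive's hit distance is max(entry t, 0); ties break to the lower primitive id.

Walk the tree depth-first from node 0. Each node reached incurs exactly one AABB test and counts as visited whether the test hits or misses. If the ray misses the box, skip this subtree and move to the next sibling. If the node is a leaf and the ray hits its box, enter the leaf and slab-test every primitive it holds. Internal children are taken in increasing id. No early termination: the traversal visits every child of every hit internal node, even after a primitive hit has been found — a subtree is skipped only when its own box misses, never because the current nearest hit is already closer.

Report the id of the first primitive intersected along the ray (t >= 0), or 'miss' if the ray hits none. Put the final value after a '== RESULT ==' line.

Traverse from the root:
N0 x:[21,51] y:[-6,36] z:[55/2,79/2] -> hit [55/2,36], descend [1, 2, 6, 11]
  N1 x:[30,49] y:[15,36] z:[55/2,31] -> hit [30,31], descend [10, 12]
    N10 x:[30,32] y:[31,36] z:[30,31] -> hit [31,31] leaf, test {P3@t=31}
    N12 x:[48,49] y:[15,20] z:[55/2,30] -> miss, prune
  N2 x:[41,51] y:[0,8] z:[61/2,79/2] -> miss, prune
  N6 x:[21,31] y:[19,28] z:[29,32] -> miss, prune
  N11 x:[21,32] y:[-6,11] z:[63/2,35] -> miss, prune

7 AABB tests over nodes [0, 1, 10, 12, 2, 6, 11]; 1 leaf entered; closest P3.

== RESULT ==
3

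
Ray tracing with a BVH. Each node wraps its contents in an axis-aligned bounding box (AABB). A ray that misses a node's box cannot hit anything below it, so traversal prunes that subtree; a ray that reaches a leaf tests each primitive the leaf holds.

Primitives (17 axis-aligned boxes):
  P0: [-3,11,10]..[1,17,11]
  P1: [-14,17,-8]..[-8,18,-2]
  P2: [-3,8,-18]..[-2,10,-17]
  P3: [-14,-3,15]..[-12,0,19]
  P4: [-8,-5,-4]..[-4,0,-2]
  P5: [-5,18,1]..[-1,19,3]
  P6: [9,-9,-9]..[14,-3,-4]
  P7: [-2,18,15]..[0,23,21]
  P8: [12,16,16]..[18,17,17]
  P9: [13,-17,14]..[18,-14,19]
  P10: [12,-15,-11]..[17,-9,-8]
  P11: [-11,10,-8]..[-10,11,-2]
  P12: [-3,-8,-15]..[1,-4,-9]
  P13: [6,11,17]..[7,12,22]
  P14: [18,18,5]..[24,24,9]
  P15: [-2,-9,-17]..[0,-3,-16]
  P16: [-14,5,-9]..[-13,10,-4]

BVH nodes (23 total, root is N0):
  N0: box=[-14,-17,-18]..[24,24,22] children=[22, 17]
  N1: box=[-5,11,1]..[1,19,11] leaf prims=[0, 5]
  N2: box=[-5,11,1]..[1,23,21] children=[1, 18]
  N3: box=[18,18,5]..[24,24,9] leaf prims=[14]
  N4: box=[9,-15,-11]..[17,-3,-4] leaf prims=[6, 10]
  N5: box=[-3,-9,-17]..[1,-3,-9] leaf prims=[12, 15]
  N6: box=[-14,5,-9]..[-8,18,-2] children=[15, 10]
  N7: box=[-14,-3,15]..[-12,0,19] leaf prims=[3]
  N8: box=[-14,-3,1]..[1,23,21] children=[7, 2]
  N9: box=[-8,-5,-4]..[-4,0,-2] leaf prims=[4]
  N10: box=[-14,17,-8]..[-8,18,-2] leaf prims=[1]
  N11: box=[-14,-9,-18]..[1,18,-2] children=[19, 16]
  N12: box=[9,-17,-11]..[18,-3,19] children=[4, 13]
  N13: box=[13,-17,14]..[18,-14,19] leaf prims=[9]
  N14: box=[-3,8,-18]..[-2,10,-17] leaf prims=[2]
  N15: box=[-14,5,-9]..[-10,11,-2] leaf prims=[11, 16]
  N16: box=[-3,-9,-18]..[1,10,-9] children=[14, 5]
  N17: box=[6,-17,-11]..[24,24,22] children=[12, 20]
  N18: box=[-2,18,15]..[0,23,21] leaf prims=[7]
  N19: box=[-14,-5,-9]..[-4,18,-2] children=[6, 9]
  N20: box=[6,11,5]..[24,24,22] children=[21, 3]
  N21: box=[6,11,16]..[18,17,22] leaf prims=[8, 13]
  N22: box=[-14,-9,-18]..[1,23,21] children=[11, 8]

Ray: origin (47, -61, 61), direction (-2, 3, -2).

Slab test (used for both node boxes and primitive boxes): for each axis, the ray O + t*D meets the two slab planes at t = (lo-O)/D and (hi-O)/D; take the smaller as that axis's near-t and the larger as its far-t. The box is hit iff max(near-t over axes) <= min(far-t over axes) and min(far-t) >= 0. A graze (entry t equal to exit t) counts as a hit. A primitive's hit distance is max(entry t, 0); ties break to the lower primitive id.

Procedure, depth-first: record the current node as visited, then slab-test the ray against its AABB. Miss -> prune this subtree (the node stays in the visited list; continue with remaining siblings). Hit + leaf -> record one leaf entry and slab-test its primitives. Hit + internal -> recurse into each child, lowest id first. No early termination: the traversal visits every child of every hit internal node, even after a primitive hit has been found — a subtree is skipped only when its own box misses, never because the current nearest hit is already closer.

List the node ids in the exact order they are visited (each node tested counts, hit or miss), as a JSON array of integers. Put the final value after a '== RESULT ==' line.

Walk:
N0 x:[23/2,61/2] y:[44/3,85/3] z:[39/2,79/2] -> hit [39/2,85/3], descend [17, 22]
  N17 x:[23/2,41/2] y:[44/3,85/3] z:[39/2,36] -> hit [39/2,41/2], descend [12, 20]
    N12 x:[29/2,19] y:[44/3,58/3] z:[21,36] -> miss, prune
    N20 x:[23/2,41/2] y:[24,85/3] z:[39/2,28] -> miss, prune
  N22 x:[23,61/2] y:[52/3,28] z:[20,79/2] -> hit [23,28], descend [8, 11]
    N8 x:[23,61/2] y:[58/3,28] z:[20,30] -> hit [23,28], descend [2, 7]
      N2 x:[23,26] y:[24,28] z:[20,30] -> hit [24,26], descend [1, 18]
        N1 x:[23,26] y:[24,80/3] z:[25,30] -> hit [25,26] leaf, test {P0@t=25, P5(miss)}
        N18 x:[47/2,49/2] y:[79/3,28] z:[20,23] -> miss, prune
      N7 x:[59/2,61/2] y:[58/3,61/3] z:[21,23] -> miss, prune
    N11 x:[23,61/2] y:[52/3,79/3] z:[63/2,79/2] -> miss, prune

Summary -> nodes [0, 17, 12, 20, 22, 8, 2, 1, 18, 7, 11]; box-tests=11; leaf-entries=1; first=P0

== RESULT ==
[0, 17, 12, 20, 22, 8, 2, 1, 18, 7, 11]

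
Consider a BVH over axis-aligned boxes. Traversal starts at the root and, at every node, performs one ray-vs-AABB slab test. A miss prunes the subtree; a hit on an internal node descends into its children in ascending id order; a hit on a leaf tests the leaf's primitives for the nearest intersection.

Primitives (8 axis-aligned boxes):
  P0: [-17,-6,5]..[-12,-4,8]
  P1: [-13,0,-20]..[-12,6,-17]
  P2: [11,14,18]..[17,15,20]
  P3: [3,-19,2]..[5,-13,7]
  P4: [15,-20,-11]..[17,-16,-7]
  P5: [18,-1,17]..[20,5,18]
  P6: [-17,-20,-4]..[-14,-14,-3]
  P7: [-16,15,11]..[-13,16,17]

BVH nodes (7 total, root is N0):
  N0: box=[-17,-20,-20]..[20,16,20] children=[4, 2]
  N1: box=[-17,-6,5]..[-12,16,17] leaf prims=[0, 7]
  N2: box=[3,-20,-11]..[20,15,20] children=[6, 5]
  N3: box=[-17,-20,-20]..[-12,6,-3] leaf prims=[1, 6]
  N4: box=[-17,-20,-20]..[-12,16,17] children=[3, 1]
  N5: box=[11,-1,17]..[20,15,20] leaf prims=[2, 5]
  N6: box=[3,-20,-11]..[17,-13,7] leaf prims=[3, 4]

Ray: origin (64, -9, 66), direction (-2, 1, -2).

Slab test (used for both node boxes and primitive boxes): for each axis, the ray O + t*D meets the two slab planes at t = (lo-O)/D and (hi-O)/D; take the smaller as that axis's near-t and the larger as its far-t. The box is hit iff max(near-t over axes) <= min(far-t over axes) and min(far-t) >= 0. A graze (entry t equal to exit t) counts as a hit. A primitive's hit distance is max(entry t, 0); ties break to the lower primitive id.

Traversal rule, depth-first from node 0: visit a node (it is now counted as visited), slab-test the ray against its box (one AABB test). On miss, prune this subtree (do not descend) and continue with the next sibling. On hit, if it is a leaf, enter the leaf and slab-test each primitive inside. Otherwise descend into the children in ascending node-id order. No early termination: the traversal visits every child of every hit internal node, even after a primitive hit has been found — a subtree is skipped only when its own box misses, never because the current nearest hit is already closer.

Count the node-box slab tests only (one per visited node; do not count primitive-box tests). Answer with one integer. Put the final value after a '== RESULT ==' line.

Walk:
N0 x:[22,81/2] y:[-11,25] z:[23,43] -> hit [23,25], descend [2, 4]
  N2 x:[22,61/2] y:[-11,24] z:[23,77/2] -> hit [23,24], descend [5, 6]
    N5 x:[22,53/2] y:[8,24] z:[23,49/2] -> hit [23,24] leaf, test {P2@t=47/2, P5(miss)}
    N6 x:[47/2,61/2] y:[-11,-4] z:[59/2,77/2] -> miss, prune
  N4 x:[38,81/2] y:[-11,25] z:[49/2,43] -> miss, prune

Summary -> nodes [0, 2, 5, 6, 4]; box-tests=5; leaf-entries=1; first=P2

== RESULT ==
5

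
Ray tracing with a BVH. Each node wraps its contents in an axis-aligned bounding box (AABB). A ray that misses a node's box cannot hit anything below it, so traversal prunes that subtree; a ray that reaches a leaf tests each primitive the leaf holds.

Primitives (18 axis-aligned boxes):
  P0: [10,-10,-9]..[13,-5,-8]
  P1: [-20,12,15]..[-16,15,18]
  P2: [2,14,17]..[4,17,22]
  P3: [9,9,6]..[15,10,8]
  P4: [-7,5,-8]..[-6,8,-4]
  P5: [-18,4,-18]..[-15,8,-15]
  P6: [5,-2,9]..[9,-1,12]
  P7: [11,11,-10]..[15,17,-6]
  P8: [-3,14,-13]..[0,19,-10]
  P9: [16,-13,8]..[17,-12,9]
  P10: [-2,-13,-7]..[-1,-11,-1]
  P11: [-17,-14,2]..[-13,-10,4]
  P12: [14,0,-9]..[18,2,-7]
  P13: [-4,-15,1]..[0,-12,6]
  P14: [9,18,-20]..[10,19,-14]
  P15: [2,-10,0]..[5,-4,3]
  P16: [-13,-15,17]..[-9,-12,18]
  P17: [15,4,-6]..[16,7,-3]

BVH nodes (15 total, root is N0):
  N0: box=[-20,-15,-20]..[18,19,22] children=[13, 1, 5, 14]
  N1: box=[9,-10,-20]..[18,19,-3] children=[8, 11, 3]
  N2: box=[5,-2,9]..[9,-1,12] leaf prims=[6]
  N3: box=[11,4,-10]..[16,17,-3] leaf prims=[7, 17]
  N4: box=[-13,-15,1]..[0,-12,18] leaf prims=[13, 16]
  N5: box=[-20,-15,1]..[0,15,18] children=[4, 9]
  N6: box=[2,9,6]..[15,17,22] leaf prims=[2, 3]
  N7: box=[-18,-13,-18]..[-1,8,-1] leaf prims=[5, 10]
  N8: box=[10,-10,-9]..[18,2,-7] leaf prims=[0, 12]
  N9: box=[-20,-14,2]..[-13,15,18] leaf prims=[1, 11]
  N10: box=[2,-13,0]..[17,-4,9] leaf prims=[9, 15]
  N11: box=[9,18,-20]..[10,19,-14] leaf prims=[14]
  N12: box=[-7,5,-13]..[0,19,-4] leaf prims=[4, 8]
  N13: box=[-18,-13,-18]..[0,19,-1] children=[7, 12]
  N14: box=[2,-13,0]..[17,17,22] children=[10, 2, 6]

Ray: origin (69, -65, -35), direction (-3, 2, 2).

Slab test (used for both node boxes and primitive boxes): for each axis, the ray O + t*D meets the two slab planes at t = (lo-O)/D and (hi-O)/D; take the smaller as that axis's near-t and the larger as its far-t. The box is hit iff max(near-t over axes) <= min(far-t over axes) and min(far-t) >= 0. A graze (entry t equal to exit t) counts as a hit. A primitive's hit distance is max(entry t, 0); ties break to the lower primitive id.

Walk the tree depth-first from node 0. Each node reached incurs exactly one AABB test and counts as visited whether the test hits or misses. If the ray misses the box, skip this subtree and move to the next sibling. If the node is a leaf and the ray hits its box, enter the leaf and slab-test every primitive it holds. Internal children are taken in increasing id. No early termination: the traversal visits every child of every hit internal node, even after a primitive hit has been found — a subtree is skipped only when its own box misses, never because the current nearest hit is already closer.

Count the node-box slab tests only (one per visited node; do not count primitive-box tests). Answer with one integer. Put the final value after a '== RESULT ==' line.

Walk:
N0 x:[17,89/3] y:[25,42] z:[15/2,57/2] -> hit [25,57/2], descend [1, 5, 13, 14]
  N1 x:[17,20] y:[55/2,42] z:[15/2,16] -> miss, prune
  N5 x:[23,89/3] y:[25,40] z:[18,53/2] -> hit [25,53/2], descend [4, 9]
    N4 x:[23,82/3] y:[25,53/2] z:[18,53/2] -> hit [25,53/2] leaf, test {P13(miss), P16@t=26}
    N9 x:[82/3,89/3] y:[51/2,40] z:[37/2,53/2] -> miss, prune
  N13 x:[23,29] y:[26,42] z:[17/2,17] -> miss, prune
  N14 x:[52/3,67/3] y:[26,41] z:[35/2,57/2] -> miss, prune

Summary -> nodes [0, 1, 5, 4, 9, 13, 14]; box-tests=7; leaf-entries=1; first=P16

== RESULT ==
7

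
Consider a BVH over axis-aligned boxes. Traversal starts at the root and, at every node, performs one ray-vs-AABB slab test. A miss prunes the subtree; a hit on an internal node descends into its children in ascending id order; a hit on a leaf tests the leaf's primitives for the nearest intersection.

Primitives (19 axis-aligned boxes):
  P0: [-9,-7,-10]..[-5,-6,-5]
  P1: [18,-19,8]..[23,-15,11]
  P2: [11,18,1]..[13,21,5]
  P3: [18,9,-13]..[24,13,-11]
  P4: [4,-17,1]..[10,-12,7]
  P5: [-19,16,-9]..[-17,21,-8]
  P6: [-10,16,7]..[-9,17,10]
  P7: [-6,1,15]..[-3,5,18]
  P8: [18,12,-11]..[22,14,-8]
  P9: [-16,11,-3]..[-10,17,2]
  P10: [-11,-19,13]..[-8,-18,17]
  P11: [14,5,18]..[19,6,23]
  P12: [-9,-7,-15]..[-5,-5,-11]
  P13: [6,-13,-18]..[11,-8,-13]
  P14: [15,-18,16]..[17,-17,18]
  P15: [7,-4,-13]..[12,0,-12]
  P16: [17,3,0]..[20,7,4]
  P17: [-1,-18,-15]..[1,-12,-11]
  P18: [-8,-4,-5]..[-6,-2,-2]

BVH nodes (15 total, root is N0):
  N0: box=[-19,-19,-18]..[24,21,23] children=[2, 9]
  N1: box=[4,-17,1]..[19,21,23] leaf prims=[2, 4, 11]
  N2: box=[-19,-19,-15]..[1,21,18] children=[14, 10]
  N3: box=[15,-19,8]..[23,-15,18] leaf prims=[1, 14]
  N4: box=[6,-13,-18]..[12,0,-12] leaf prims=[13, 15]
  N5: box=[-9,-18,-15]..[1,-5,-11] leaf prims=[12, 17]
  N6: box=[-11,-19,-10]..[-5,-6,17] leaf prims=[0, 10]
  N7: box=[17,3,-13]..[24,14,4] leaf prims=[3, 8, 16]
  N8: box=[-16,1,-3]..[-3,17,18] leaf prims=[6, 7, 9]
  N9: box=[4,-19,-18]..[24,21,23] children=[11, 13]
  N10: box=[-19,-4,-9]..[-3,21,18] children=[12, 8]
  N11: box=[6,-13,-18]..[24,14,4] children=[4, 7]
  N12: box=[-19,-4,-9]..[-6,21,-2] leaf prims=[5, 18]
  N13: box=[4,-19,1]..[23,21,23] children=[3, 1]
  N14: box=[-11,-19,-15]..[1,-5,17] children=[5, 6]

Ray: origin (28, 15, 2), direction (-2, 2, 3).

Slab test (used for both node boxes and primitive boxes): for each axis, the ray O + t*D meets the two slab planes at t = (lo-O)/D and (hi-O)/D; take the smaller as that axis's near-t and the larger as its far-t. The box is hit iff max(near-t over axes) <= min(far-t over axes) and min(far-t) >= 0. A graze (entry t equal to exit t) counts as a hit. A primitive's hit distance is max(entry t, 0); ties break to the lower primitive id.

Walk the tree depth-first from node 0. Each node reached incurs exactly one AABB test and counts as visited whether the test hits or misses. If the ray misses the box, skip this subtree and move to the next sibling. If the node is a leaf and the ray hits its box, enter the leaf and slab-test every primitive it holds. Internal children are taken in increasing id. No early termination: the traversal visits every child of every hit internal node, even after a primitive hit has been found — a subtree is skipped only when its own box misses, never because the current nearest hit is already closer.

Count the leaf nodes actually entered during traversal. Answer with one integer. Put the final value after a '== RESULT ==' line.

Traverse from the root:
N0 x:[2,47/2] y:[-17,3] z:[-20/3,7] -> hit [2,3], descend [2, 9]
  N2 x:[27/2,47/2] y:[-17,3] z:[-17/3,16/3] -> miss, prune
  N9 x:[2,12] y:[-17,3] z:[-20/3,7] -> hit [2,3], descend [11, 13]
    N11 x:[2,11] y:[-14,-1/2] z:[-20/3,2/3] -> miss, prune
    N13 x:[5/2,12] y:[-17,3] z:[-1/3,7] -> hit [5/2,3], descend [1, 3]
      N1 x:[9/2,12] y:[-16,3] z:[-1/3,7] -> miss, prune
      N3 x:[5/2,13/2] y:[-17,-15] z:[2,16/3] -> miss, prune

7 AABB tests over nodes [0, 2, 9, 11, 13, 1, 3]; 0 leaves entered; closest miss.

== RESULT ==
0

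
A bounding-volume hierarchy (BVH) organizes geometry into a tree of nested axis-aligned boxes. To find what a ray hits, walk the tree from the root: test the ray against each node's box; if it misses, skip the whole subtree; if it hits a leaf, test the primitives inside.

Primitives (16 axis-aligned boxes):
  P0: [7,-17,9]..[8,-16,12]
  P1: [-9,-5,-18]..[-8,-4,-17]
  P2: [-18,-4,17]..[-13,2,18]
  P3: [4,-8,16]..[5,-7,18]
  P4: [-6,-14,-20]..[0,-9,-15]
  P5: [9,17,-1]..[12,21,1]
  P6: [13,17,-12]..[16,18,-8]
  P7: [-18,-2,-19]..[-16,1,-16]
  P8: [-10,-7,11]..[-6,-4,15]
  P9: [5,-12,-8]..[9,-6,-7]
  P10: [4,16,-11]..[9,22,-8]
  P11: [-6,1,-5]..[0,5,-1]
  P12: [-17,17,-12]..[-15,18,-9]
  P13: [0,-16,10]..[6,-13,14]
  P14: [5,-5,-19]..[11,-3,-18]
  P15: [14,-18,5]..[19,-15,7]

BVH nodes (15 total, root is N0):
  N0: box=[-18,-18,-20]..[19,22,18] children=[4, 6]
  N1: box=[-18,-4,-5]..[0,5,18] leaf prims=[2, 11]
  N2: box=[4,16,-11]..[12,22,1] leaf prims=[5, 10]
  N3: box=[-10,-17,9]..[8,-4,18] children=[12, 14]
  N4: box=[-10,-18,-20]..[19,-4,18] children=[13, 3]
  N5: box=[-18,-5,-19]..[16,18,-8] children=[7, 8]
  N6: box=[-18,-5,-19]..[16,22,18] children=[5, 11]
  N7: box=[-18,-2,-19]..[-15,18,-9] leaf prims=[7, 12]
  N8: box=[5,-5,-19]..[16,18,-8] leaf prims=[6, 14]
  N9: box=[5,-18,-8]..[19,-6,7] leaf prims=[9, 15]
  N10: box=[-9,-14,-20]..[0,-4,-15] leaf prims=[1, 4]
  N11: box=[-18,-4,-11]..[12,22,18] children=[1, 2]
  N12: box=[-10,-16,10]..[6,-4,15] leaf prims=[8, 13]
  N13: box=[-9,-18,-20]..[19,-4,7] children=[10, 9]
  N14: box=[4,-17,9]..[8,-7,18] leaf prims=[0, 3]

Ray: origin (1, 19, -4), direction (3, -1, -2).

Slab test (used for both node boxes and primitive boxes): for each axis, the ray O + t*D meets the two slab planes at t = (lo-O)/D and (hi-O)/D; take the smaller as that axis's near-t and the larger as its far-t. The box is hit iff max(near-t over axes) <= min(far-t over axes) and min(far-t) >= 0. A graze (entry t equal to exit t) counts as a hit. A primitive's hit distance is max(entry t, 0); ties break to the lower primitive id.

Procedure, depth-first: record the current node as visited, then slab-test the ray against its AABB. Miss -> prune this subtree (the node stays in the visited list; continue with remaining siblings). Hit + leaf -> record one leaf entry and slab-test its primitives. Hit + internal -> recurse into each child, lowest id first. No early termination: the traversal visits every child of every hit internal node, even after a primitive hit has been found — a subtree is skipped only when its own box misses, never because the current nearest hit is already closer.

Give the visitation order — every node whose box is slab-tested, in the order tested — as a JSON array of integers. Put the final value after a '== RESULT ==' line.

Trace the traversal:
N0 x:[-19/3,6] y:[-3,37] z:[-11,8] -> hit [-3,6], descend [4, 6]
  N4 x:[-11/3,6] y:[23,37] z:[-11,8] -> miss, prune
  N6 x:[-19/3,5] y:[-3,24] z:[-11,15/2] -> hit [-3,5], descend [5, 11]
    N5 x:[-19/3,5] y:[1,24] z:[2,15/2] -> hit [2,5], descend [7, 8]
      N7 x:[-19/3,-16/3] y:[1,21] z:[5/2,15/2] -> miss, prune
      N8 x:[4/3,5] y:[1,24] z:[2,15/2] -> hit [2,5] leaf, test {P6(miss), P14(miss)}
    N11 x:[-19/3,11/3] y:[-3,23] z:[-11,7/2] -> hit [-3,7/2], descend [1, 2]
      N1 x:[-19/3,-1/3] y:[14,23] z:[-11,1/2] -> miss, prune
      N2 x:[1,11/3] y:[-3,3] z:[-5/2,7/2] -> hit [1,3] leaf, test {P5(miss), P10@t=2}

9 AABB tests over nodes [0, 4, 6, 5, 7, 8, 11, 1, 2]; 2 leaves entered; closest P10.

== RESULT ==
[0, 4, 6, 5, 7, 8, 11, 1, 2]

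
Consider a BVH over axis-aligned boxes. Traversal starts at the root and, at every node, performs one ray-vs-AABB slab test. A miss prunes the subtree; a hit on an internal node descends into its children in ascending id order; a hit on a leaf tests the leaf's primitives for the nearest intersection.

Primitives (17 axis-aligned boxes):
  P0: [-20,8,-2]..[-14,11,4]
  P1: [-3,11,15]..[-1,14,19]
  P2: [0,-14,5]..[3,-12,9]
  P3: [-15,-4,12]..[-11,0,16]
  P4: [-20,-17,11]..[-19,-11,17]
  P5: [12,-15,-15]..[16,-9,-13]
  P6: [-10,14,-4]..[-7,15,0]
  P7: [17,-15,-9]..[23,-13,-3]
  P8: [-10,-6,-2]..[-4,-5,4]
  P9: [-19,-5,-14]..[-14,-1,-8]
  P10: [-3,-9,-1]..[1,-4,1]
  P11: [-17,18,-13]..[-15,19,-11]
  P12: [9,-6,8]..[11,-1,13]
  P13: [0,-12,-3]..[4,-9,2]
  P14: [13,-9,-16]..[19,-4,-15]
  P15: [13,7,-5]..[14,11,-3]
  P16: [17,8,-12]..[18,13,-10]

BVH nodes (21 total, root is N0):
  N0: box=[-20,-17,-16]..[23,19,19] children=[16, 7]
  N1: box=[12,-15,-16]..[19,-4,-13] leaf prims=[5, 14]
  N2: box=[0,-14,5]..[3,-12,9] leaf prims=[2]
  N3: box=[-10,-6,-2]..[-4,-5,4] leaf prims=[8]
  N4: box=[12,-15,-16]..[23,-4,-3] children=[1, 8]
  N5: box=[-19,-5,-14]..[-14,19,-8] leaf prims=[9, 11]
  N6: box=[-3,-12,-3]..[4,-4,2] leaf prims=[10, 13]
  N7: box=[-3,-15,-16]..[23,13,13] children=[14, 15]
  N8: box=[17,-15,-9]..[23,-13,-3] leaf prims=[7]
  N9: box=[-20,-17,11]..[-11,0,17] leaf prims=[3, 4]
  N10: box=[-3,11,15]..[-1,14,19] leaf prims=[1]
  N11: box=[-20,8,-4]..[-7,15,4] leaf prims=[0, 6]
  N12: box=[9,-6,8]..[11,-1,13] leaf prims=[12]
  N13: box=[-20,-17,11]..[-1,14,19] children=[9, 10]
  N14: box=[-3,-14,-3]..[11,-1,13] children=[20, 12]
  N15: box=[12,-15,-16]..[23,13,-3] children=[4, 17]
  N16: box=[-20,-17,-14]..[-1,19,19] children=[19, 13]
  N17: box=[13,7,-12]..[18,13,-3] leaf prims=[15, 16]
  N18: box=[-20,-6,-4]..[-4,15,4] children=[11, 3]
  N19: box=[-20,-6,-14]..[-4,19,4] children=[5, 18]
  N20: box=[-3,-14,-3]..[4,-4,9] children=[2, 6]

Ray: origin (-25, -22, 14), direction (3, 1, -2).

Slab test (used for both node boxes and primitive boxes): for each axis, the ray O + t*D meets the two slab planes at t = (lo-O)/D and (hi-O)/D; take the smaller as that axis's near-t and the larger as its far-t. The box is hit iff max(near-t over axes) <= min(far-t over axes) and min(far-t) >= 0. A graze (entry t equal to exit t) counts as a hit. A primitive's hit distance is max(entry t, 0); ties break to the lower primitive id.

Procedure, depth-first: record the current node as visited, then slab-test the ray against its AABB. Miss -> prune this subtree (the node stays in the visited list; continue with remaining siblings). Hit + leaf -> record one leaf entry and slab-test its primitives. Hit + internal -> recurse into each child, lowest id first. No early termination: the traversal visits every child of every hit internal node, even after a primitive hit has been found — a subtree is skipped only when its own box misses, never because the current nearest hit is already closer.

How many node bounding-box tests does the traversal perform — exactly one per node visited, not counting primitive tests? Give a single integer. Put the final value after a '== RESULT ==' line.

Trace the traversal:
N0 x:[5/3,16] y:[5,41] z:[-5/2,15] -> hit [5,15], descend [7, 16]
  N7 x:[22/3,16] y:[7,35] z:[1/2,15] -> hit [22/3,15], descend [14, 15]
    N14 x:[22/3,12] y:[8,21] z:[1/2,17/2] -> hit [8,17/2], descend [12, 20]
      N12 x:[34/3,12] y:[16,21] z:[1/2,3] -> miss, prune
      N20 x:[22/3,29/3] y:[8,18] z:[5/2,17/2] -> hit [8,17/2], descend [2, 6]
        N2 x:[25/3,28/3] y:[8,10] z:[5/2,9/2] -> miss, prune
        N6 x:[22/3,29/3] y:[10,18] z:[6,17/2] -> miss, prune
    N15 x:[37/3,16] y:[7,35] z:[17/2,15] -> hit [37/3,15], descend [4, 17]
      N4 x:[37/3,16] y:[7,18] z:[17/2,15] -> hit [37/3,15], descend [1, 8]
        N1 x:[37/3,44/3] y:[7,18] z:[27/2,15] -> hit [27/2,44/3] leaf, test {P5(miss), P14@t=29/2}
        N8 x:[14,16] y:[7,9] z:[17/2,23/2] -> miss, prune
      N17 x:[38/3,43/3] y:[29,35] z:[17/2,13] -> miss, prune
  N16 x:[5/3,8] y:[5,41] z:[-5/2,14] -> hit [5,8], descend [13, 19]
    N13 x:[5/3,8] y:[5,36] z:[-5/2,3/2] -> miss, prune
    N19 x:[5/3,7] y:[16,41] z:[5,14] -> miss, prune

Visited [0, 7, 14, 12, 20, 2, 6, 15, 4, 1, 8, 17, 16, 13, 19]. Tests: 15 box, 1 leaf. Nearest: P14.

== RESULT ==
15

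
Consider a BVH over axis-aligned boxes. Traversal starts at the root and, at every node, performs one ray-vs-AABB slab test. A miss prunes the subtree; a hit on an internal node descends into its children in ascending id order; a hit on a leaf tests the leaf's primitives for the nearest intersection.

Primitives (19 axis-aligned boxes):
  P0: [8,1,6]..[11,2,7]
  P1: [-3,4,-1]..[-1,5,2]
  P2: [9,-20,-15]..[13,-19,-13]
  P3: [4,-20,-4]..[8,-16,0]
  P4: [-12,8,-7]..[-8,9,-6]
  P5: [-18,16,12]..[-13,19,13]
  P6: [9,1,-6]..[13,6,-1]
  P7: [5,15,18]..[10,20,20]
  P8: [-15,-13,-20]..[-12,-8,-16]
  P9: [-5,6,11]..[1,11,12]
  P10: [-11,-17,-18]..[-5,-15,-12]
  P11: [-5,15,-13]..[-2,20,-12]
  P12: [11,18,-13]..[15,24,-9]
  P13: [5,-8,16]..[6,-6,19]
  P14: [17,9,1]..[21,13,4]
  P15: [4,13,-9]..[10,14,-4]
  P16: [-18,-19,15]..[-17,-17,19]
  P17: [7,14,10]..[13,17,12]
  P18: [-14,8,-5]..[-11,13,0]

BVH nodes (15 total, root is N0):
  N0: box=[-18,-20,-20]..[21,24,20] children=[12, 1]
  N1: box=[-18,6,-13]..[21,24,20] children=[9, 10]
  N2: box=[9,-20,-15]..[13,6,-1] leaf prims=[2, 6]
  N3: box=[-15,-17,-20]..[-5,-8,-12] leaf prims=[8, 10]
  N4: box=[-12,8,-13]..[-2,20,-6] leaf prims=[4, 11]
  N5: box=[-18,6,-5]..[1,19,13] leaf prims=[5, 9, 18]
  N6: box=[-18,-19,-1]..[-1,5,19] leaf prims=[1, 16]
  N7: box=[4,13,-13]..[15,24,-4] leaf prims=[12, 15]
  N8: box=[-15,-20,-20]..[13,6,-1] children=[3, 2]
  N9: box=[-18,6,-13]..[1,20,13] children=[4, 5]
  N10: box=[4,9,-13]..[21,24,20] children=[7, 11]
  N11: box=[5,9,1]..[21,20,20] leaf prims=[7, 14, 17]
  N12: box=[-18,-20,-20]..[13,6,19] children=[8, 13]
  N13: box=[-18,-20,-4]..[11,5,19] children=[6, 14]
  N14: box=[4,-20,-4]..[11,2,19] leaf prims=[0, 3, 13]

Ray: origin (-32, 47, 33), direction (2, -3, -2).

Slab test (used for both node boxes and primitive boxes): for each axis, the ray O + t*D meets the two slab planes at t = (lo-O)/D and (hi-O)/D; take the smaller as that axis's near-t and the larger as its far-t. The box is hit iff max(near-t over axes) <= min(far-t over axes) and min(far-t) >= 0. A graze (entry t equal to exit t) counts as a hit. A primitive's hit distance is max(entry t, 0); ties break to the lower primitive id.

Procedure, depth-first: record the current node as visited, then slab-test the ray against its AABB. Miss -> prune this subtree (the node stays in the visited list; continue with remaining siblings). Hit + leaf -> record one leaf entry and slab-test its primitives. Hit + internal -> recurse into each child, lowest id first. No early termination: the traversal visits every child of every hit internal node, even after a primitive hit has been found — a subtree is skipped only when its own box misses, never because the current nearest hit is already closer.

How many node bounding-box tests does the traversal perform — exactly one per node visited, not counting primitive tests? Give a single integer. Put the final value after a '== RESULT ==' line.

Trace the traversal:
N0 x:[7,53/2] y:[23/3,67/3] z:[13/2,53/2] -> hit [23/3,67/3], descend [1, 12]
  N1 x:[7,53/2] y:[23/3,41/3] z:[13/2,23] -> hit [23/3,41/3], descend [9, 10]
    N9 x:[7,33/2] y:[9,41/3] z:[10,23] -> hit [10,41/3], descend [4, 5]
      N4 x:[10,15] y:[9,13] z:[39/2,23] -> miss, prune
      N5 x:[7,33/2] y:[28/3,41/3] z:[10,19] -> hit [10,41/3] leaf, test {P5(miss), P9(miss), P18(miss)}
    N10 x:[18,53/2] y:[23/3,38/3] z:[13/2,23] -> miss, prune
  N12 x:[7,45/2] y:[41/3,67/3] z:[7,53/2] -> hit [41/3,67/3], descend [8, 13]
    N8 x:[17/2,45/2] y:[41/3,67/3] z:[17,53/2] -> hit [17,67/3], descend [2, 3]
      N2 x:[41/2,45/2] y:[41/3,67/3] z:[17,24] -> hit [41/2,67/3] leaf, test {P2(miss), P6(miss)}
      N3 x:[17/2,27/2] y:[55/3,64/3] z:[45/2,53/2] -> miss, prune
    N13 x:[7,43/2] y:[14,67/3] z:[7,37/2] -> hit [14,37/2], descend [6, 14]
      N6 x:[7,31/2] y:[14,22] z:[7,17] -> hit [14,31/2] leaf, test {P1(miss), P16(miss)}
      N14 x:[18,43/2] y:[15,67/3] z:[7,37/2] -> hit [18,37/2] leaf, test {P0(miss), P3(miss), P13(miss)}

Summary -> nodes [0, 1, 9, 4, 5, 10, 12, 8, 2, 3, 13, 6, 14]; box-tests=13; leaf-entries=4; first=miss

== RESULT ==
13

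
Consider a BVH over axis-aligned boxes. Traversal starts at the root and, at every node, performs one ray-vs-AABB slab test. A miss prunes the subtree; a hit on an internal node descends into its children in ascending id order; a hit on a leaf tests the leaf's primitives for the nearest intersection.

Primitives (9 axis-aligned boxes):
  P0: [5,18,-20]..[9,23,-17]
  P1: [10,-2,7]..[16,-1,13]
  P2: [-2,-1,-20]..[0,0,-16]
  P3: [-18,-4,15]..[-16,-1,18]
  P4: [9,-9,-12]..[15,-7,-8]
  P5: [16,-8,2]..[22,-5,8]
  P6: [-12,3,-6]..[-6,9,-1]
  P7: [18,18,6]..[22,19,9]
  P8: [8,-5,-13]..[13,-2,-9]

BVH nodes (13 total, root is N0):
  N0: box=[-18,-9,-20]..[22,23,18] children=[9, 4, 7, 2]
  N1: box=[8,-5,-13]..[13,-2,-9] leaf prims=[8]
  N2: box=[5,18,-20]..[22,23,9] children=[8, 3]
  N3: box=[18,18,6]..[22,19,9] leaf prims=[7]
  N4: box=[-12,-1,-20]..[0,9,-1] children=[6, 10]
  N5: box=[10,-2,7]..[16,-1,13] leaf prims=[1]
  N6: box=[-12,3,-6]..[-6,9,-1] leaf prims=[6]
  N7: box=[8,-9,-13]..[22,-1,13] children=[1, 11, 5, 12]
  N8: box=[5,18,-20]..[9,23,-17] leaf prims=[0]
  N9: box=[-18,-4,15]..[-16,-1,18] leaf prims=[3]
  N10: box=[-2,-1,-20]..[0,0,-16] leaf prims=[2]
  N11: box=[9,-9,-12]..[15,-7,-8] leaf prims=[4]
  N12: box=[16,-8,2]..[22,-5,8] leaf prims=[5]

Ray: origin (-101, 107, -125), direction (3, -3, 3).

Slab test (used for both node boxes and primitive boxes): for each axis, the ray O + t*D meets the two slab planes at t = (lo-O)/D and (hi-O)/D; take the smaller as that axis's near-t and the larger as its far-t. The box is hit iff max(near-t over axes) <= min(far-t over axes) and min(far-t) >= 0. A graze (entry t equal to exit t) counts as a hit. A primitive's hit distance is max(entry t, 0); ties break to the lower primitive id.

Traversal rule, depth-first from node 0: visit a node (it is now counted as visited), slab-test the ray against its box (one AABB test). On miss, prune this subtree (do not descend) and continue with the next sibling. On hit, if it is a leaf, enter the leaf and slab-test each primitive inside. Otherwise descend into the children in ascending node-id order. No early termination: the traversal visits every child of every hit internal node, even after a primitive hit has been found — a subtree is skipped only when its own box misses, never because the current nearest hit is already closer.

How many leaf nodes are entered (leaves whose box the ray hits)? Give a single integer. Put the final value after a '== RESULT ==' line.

Trace the traversal:
N0 x:[83/3,41] y:[28,116/3] z:[35,143/3] -> hit [35,116/3], descend [2, 4, 7, 9]
  N2 x:[106/3,41] y:[28,89/3] z:[35,134/3] -> miss, prune
  N4 x:[89/3,101/3] y:[98/3,36] z:[35,124/3] -> miss, prune
  N7 x:[109/3,41] y:[36,116/3] z:[112/3,46] -> hit [112/3,116/3], descend [1, 5, 11, 12]
    N1 x:[109/3,38] y:[109/3,112/3] z:[112/3,116/3] -> hit [112/3,112/3] leaf, test {P8@t=112/3}
    N5 x:[37,39] y:[36,109/3] z:[44,46] -> miss, prune
    N11 x:[110/3,116/3] y:[38,116/3] z:[113/3,39] -> hit [38,116/3] leaf, test {P4@t=38}
    N12 x:[39,41] y:[112/3,115/3] z:[127/3,133/3] -> miss, prune
  N9 x:[83/3,85/3] y:[36,37] z:[140/3,143/3] -> miss, prune

order=[0, 2, 4, 7, 1, 5, 11, 12, 9]  |boxes|=9  |leaves|=2  hit=P8

== RESULT ==
2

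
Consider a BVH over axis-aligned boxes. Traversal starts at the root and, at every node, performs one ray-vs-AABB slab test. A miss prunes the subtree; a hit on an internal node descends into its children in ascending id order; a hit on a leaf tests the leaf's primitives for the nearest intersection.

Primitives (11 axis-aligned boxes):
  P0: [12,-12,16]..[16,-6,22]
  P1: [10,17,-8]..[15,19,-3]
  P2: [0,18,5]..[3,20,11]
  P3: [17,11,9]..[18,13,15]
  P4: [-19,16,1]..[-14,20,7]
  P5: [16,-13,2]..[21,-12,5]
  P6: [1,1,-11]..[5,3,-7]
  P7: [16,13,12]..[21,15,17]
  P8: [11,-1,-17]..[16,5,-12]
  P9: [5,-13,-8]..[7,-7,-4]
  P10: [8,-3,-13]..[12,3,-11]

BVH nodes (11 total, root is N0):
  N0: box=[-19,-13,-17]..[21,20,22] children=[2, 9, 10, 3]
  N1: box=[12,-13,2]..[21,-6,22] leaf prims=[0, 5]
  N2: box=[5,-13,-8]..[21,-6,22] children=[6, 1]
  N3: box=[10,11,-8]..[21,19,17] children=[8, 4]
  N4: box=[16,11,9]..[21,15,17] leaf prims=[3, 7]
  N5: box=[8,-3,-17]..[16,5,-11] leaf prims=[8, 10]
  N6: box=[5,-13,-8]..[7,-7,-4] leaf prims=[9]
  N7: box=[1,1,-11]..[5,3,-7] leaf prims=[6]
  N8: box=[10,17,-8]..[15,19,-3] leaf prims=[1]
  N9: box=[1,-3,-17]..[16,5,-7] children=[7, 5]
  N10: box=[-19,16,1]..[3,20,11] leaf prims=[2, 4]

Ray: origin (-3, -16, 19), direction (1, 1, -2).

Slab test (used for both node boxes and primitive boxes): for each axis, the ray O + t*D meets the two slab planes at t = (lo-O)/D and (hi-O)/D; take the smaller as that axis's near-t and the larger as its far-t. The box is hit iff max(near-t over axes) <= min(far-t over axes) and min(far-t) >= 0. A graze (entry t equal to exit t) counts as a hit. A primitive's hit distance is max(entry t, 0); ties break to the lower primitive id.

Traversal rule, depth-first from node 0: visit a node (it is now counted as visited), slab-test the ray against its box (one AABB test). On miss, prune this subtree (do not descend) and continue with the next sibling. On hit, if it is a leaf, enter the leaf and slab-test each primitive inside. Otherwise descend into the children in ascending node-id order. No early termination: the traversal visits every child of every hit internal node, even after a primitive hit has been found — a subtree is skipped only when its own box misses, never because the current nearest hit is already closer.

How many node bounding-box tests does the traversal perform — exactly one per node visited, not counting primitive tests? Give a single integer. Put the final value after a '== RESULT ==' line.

Traverse from the root:
N0 x:[-16,24] y:[3,36] z:[-3/2,18] -> hit [3,18], descend [2, 3, 9, 10]
  N2 x:[8,24] y:[3,10] z:[-3/2,27/2] -> hit [8,10], descend [1, 6]
    N1 x:[15,24] y:[3,10] z:[-3/2,17/2] -> miss, prune
    N6 x:[8,10] y:[3,9] z:[23/2,27/2] -> miss, prune
  N3 x:[13,24] y:[27,35] z:[1,27/2] -> miss, prune
  N9 x:[4,19] y:[13,21] z:[13,18] -> hit [13,18], descend [5, 7]
    N5 x:[11,19] y:[13,21] z:[15,18] -> hit [15,18] leaf, test {P8@t=31/2, P10@t=15}
    N7 x:[4,8] y:[17,19] z:[13,15] -> miss, prune
  N10 x:[-16,6] y:[32,36] z:[4,9] -> miss, prune

Visited [0, 2, 1, 6, 3, 9, 5, 7, 10]. Tests: 9 box, 1 leaf. Nearest: P10.

== RESULT ==
9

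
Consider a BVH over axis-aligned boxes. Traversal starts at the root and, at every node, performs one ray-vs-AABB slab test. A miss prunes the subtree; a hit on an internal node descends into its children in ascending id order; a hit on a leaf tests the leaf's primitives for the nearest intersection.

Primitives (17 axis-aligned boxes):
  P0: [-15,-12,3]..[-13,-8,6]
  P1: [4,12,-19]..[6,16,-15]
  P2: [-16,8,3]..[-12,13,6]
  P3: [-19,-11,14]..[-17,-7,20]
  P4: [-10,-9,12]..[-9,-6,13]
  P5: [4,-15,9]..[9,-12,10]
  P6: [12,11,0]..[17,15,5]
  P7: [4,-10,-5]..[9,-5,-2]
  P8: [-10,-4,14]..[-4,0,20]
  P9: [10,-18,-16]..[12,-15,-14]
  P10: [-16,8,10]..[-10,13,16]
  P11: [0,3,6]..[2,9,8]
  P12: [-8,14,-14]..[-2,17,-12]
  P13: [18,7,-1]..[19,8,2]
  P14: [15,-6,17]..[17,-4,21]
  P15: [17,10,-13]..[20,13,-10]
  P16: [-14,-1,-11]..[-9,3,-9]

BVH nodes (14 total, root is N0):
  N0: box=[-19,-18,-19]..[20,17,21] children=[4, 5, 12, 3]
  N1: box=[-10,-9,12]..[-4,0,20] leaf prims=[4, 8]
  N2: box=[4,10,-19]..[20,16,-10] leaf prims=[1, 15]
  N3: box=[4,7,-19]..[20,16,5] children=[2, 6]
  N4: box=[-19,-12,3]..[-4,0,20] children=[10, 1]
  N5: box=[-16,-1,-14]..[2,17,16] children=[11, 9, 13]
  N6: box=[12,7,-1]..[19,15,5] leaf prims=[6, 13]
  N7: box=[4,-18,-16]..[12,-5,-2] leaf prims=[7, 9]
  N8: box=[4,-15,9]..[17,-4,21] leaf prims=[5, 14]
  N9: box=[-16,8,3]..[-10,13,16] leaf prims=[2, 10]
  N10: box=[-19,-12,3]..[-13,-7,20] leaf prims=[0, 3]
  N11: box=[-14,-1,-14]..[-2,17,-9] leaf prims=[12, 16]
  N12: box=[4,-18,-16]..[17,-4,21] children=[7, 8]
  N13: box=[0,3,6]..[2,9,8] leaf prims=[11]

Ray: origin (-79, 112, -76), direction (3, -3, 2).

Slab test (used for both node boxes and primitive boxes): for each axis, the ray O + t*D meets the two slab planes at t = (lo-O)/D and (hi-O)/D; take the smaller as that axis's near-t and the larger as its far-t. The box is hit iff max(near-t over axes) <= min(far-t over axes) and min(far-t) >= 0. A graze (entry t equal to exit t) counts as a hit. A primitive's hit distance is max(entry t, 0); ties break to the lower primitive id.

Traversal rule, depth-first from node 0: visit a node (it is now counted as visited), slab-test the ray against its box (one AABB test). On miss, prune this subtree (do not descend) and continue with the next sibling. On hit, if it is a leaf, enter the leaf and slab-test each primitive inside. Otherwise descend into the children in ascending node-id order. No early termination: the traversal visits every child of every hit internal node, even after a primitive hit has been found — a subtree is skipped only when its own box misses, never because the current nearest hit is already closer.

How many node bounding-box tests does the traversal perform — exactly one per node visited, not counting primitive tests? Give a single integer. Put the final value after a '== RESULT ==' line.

Trace the traversal:
N0 x:[20,33] y:[95/3,130/3] z:[57/2,97/2] -> hit [95/3,33], descend [3, 4, 5, 12]
  N3 x:[83/3,33] y:[32,35] z:[57/2,81/2] -> hit [32,33], descend [2, 6]
    N2 x:[83/3,33] y:[32,34] z:[57/2,33] -> hit [32,33] leaf, test {P1(miss), P15@t=33}
    N6 x:[91/3,98/3] y:[97/3,35] z:[75/2,81/2] -> miss, prune
  N4 x:[20,25] y:[112/3,124/3] z:[79/2,48] -> miss, prune
  N5 x:[21,27] y:[95/3,113/3] z:[31,46] -> miss, prune
  N12 x:[83/3,32] y:[116/3,130/3] z:[30,97/2] -> miss, prune

order=[0, 3, 2, 6, 4, 5, 12]  |boxes|=7  |leaves|=1  hit=P15

== RESULT ==
7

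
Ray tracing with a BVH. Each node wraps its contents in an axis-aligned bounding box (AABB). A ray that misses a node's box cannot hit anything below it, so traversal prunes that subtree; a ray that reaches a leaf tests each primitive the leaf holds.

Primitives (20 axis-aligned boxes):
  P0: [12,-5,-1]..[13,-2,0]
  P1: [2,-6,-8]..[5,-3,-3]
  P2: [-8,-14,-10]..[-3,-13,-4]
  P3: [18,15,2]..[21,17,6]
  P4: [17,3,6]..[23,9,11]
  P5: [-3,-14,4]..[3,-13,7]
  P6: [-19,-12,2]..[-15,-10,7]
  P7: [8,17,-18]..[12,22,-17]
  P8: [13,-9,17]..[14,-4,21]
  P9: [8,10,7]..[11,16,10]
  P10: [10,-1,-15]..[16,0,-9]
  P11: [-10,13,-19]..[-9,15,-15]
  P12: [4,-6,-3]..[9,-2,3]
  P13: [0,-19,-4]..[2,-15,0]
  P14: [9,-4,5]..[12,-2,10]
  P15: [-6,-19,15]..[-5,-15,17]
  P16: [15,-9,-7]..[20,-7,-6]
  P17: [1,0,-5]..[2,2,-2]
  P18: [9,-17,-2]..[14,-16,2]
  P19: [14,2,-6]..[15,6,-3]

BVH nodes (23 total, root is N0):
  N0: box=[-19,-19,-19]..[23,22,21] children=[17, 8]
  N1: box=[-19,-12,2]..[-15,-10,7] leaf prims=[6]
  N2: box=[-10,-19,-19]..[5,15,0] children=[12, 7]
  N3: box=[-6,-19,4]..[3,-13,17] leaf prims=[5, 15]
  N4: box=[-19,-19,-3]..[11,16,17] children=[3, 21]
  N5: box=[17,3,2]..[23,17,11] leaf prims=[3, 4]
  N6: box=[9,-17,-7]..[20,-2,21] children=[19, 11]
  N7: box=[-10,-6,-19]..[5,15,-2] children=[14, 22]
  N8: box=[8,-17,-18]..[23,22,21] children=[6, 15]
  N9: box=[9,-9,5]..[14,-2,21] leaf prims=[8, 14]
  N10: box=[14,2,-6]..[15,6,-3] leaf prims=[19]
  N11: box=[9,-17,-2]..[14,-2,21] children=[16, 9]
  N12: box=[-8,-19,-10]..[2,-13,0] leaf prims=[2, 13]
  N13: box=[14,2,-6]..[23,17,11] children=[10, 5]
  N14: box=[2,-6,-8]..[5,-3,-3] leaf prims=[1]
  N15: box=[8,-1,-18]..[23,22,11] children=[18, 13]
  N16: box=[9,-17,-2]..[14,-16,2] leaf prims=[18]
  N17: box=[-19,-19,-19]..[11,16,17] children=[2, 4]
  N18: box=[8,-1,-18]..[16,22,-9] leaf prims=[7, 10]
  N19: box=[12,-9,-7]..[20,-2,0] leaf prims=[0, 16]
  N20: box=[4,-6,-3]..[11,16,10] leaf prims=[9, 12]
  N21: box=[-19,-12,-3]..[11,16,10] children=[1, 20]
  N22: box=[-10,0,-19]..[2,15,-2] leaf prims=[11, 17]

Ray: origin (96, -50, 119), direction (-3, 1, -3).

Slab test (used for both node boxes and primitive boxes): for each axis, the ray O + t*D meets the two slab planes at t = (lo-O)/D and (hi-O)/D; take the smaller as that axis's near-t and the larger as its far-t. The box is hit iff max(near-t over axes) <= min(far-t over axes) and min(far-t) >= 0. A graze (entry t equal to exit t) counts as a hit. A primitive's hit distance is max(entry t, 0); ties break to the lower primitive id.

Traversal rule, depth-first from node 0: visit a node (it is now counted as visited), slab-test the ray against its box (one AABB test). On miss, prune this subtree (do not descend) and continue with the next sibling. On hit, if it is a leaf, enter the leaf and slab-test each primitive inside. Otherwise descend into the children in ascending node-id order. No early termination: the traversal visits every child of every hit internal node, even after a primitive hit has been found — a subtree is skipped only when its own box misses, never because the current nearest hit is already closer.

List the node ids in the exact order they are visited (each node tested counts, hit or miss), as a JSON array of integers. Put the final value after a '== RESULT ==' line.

Trace the traversal:
N0 x:[73/3,115/3] y:[31,72] z:[98/3,46] -> hit [98/3,115/3], descend [8, 17]
  N8 x:[73/3,88/3] y:[33,72] z:[98/3,137/3] -> miss, prune
  N17 x:[85/3,115/3] y:[31,66] z:[34,46] -> hit [34,115/3], descend [2, 4]
    N2 x:[91/3,106/3] y:[31,65] z:[119/3,46] -> miss, prune
    N4 x:[85/3,115/3] y:[31,66] z:[34,122/3] -> hit [34,115/3], descend [3, 21]
      N3 x:[31,34] y:[31,37] z:[34,115/3] -> hit [34,34] leaf, test {P5(miss), P15@t=34}
      N21 x:[85/3,115/3] y:[38,66] z:[109/3,122/3] -> hit [38,115/3], descend [1, 20]
        N1 x:[37,115/3] y:[38,40] z:[112/3,39] -> hit [38,115/3] leaf, test {P6@t=38}
        N20 x:[85/3,92/3] y:[44,66] z:[109/3,122/3] -> miss, prune

Visited [0, 8, 17, 2, 4, 3, 21, 1, 20]. Tests: 9 box, 2 leaf. Nearest: P15.

== RESULT ==
[0, 8, 17, 2, 4, 3, 21, 1, 20]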